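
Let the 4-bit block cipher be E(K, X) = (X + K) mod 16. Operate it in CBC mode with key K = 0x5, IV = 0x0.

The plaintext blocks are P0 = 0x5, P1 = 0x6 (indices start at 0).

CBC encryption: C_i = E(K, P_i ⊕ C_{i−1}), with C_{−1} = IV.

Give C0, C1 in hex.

C0: P0 ⊕ 0x0 = 0x5; E(K, 0x5) = 0xA.
C1: P1 ⊕ 0xA = 0xC; E(K, 0xC) = 0x1.

C0 = 0xA, C1 = 0x1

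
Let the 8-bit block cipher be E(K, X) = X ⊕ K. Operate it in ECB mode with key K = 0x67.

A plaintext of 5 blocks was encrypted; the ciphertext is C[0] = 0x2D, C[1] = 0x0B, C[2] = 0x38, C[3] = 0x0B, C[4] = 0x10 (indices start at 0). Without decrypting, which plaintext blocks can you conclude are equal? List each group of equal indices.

ECB encrypts each block independently with the same key, so equal ciphertext blocks imply equal plaintext blocks.
C[1] = C[3] = 0x0B, so P[1] = P[3].

P[1] = P[3]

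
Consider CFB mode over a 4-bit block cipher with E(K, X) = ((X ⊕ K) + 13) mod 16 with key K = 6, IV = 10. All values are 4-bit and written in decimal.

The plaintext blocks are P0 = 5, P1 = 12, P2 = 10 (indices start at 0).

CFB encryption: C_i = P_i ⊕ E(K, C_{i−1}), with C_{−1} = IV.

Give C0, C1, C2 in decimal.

C0: E(K, 10) = 9; 5 ⊕ 9 = 12.
C1: E(K, 12) = 7; 12 ⊕ 7 = 11.
C2: E(K, 11) = 10; 10 ⊕ 10 = 0.

C0 = 12, C1 = 11, C2 = 0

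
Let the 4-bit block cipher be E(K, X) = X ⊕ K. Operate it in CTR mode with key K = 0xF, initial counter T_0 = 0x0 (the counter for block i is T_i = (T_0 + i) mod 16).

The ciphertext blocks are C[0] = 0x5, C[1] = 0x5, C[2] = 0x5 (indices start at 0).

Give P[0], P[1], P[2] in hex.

CTR decryption: S_i = E(K, T_i) where T_i is the counter for block i; P_i = C_i ⊕ S_i.
P[0]: T = 0x0, S = E(K, T) = 0xF; 0x5 ⊕ 0xF = 0xA.
P[1]: T = 0x1, S = E(K, T) = 0xE; 0x5 ⊕ 0xE = 0xB.
P[2]: T = 0x2, S = E(K, T) = 0xD; 0x5 ⊕ 0xD = 0x8.

P[0] = 0xA, P[1] = 0xB, P[2] = 0x8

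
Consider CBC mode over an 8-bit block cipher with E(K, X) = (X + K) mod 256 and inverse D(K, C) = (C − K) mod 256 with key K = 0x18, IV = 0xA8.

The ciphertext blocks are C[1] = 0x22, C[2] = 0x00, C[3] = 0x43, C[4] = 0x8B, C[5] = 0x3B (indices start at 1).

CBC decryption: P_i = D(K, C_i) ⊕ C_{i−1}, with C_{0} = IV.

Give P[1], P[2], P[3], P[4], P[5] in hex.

P[1]: D(K, 0x22) = 0x0A; 0x0A ⊕ 0xA8 = 0xA2.
P[2]: D(K, 0x00) = 0xE8; 0xE8 ⊕ 0x22 = 0xCA.
P[3]: D(K, 0x43) = 0x2B; 0x2B ⊕ 0x00 = 0x2B.
P[4]: D(K, 0x8B) = 0x73; 0x73 ⊕ 0x43 = 0x30.
P[5]: D(K, 0x3B) = 0x23; 0x23 ⊕ 0x8B = 0xA8.

P[1] = 0xA2, P[2] = 0xCA, P[3] = 0x2B, P[4] = 0x30, P[5] = 0xA8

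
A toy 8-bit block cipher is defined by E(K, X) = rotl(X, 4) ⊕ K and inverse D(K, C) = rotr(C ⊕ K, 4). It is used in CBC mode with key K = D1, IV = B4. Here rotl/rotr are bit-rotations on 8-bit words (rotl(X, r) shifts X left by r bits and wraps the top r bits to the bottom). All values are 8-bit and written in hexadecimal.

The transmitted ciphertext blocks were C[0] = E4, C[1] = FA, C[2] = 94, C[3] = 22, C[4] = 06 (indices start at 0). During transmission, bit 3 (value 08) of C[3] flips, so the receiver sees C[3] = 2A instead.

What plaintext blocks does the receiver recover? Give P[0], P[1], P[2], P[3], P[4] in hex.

CBC decryption: P_i = D(K, C_i) ⊕ C_{i−1}, with C_{−1} = IV.
Only C[3] changed, to 2A. In CBC, a change in C_i garbles P_i and flips the same bit in P_{i+1}. Decrypting the received ciphertext:
P[0]: D(K, E4) = 53; 53 ⊕ B4 = E7.
P[1]: D(K, FA) = B2; B2 ⊕ E4 = 56.
P[2]: D(K, 94) = 54; 54 ⊕ FA = AE.
P[3]: D(K, 2A) = BF; BF ⊕ 94 = 2B.
P[4]: D(K, 06) = 7D; 7D ⊕ 2A = 57.
Blocks that differ from the original plaintext: P[3], P[4].

P[0] = E7, P[1] = 56, P[2] = AE, P[3] = 2B, P[4] = 57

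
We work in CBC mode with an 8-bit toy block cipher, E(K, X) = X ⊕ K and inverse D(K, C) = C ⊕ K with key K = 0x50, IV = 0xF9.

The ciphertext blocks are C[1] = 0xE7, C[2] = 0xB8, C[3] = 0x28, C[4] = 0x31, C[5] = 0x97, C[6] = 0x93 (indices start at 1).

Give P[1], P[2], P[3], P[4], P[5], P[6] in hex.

CBC decryption: P_i = D(K, C_i) ⊕ C_{i−1}, with C_{0} = IV.
P[1]: D(K, 0xE7) = 0xB7; 0xB7 ⊕ 0xF9 = 0x4E.
P[2]: D(K, 0xB8) = 0xE8; 0xE8 ⊕ 0xE7 = 0x0F.
P[3]: D(K, 0x28) = 0x78; 0x78 ⊕ 0xB8 = 0xC0.
P[4]: D(K, 0x31) = 0x61; 0x61 ⊕ 0x28 = 0x49.
P[5]: D(K, 0x97) = 0xC7; 0xC7 ⊕ 0x31 = 0xF6.
P[6]: D(K, 0x93) = 0xC3; 0xC3 ⊕ 0x97 = 0x54.

P[1] = 0x4E, P[2] = 0x0F, P[3] = 0xC0, P[4] = 0x49, P[5] = 0xF6, P[6] = 0x54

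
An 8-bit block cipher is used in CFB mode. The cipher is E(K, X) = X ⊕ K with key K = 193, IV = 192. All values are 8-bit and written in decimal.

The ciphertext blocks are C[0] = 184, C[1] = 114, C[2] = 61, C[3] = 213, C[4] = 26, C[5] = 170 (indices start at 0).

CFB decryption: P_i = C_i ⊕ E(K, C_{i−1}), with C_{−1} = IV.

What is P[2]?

P[2] = 142

P[2]: E(K, 114) = 179; 61 ⊕ 179 = 142.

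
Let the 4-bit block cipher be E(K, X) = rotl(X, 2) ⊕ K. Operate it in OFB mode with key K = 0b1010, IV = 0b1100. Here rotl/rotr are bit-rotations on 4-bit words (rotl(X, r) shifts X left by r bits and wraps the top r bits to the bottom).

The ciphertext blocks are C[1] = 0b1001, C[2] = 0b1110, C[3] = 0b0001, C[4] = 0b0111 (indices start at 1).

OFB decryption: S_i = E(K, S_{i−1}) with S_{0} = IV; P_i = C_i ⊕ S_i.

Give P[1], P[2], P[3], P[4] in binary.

P[1] = 0b0000, P[2] = 0b0010, P[3] = 0b1000, P[4] = 0b1011

P[1]: S = E(K, 0b1100) = 0b1001; 0b1001 ⊕ 0b1001 = 0b0000.
P[2]: S = E(K, 0b1001) = 0b1100; 0b1110 ⊕ 0b1100 = 0b0010.
P[3]: S = E(K, 0b1100) = 0b1001; 0b0001 ⊕ 0b1001 = 0b1000.
P[4]: S = E(K, 0b1001) = 0b1100; 0b0111 ⊕ 0b1100 = 0b1011.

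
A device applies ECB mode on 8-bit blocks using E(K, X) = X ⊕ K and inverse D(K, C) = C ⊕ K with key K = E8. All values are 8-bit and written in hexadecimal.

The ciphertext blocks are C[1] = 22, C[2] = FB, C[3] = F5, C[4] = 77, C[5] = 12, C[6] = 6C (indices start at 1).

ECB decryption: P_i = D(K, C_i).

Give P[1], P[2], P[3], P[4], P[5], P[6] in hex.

P[1]: D(K, 22) = CA.
P[2]: D(K, FB) = 13.
P[3]: D(K, F5) = 1D.
P[4]: D(K, 77) = 9F.
P[5]: D(K, 12) = FA.
P[6]: D(K, 6C) = 84.

P[1] = CA, P[2] = 13, P[3] = 1D, P[4] = 9F, P[5] = FA, P[6] = 84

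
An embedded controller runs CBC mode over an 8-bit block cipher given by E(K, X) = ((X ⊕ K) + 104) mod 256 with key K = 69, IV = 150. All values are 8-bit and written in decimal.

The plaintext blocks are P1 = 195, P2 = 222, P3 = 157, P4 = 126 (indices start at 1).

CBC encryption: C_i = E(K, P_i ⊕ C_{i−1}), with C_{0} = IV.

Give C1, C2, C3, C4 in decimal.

C1 = 120, C2 = 75, C3 = 251, C4 = 40

C1: P1 ⊕ 150 = 85; E(K, 85) = 120.
C2: P2 ⊕ 120 = 166; E(K, 166) = 75.
C3: P3 ⊕ 75 = 214; E(K, 214) = 251.
C4: P4 ⊕ 251 = 133; E(K, 133) = 40.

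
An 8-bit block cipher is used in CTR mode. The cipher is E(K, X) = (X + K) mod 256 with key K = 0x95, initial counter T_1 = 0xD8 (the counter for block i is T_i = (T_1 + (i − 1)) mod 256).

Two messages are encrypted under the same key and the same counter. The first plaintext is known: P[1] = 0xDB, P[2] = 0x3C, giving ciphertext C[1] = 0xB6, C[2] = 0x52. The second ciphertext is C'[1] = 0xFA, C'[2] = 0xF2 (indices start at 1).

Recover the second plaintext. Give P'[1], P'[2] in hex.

P'[1] = 0x97, P'[2] = 0x9C

In CTR with a reused counter, both messages share the same keystream S_i, so C_i ⊕ C'_i = P_i ⊕ P'_i and thus P'_i = P_i ⊕ C_i ⊕ C'_i.
P'[1]: 0xDB ⊕ 0xB6 ⊕ 0xFA = 0x97.
P'[2]: 0x3C ⊕ 0x52 ⊕ 0xF2 = 0x9C.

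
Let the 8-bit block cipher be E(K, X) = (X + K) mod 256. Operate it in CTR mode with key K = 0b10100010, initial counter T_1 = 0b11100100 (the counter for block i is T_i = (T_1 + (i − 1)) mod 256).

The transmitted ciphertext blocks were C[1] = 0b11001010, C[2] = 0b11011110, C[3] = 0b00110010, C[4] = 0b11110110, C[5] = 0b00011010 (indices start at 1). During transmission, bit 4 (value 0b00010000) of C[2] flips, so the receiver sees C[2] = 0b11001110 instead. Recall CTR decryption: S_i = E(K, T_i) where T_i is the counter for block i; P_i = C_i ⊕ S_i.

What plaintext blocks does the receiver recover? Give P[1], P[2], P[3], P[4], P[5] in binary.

P[1] = 0b01001100, P[2] = 0b01001001, P[3] = 0b10111010, P[4] = 0b01111111, P[5] = 0b10010000

Only C[2] changed, to 0b11001110. In CTR, a change in C_i flips the same bit in P_i only; the keystream is unaffected. Decrypting the received ciphertext:
P[1]: T = 0b11100100, S = E(K, T) = 0b10000110; 0b11001010 ⊕ 0b10000110 = 0b01001100.
P[2]: T = 0b11100101, S = E(K, T) = 0b10000111; 0b11001110 ⊕ 0b10000111 = 0b01001001.
P[3]: T = 0b11100110, S = E(K, T) = 0b10001000; 0b00110010 ⊕ 0b10001000 = 0b10111010.
P[4]: T = 0b11100111, S = E(K, T) = 0b10001001; 0b11110110 ⊕ 0b10001001 = 0b01111111.
P[5]: T = 0b11101000, S = E(K, T) = 0b10001010; 0b00011010 ⊕ 0b10001010 = 0b10010000.
Blocks that differ from the original plaintext: P[2].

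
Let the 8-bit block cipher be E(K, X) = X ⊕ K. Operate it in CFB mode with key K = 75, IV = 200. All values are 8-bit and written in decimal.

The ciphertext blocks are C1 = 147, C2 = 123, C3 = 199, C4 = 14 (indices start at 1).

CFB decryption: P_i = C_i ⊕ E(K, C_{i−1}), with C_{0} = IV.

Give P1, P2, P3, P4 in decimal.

P1 = 16, P2 = 163, P3 = 247, P4 = 130

P1: E(K, 200) = 131; 147 ⊕ 131 = 16.
P2: E(K, 147) = 216; 123 ⊕ 216 = 163.
P3: E(K, 123) = 48; 199 ⊕ 48 = 247.
P4: E(K, 199) = 140; 14 ⊕ 140 = 130.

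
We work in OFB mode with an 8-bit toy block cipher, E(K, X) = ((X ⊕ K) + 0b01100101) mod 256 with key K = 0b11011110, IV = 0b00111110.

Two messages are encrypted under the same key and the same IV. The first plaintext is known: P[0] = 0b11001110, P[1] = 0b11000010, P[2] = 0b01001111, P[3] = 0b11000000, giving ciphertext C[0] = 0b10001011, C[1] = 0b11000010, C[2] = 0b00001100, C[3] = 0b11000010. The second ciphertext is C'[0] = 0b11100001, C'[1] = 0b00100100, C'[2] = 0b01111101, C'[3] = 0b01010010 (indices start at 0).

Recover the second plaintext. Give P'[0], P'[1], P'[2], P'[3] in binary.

P'[0] = 0b10100100, P'[1] = 0b00100100, P'[2] = 0b00111110, P'[3] = 0b01010000

In OFB with a reused IV, both messages share the same keystream S_i, so C_i ⊕ C'_i = P_i ⊕ P'_i and thus P'_i = P_i ⊕ C_i ⊕ C'_i.
P'[0]: 0b11001110 ⊕ 0b10001011 ⊕ 0b11100001 = 0b10100100.
P'[1]: 0b11000010 ⊕ 0b11000010 ⊕ 0b00100100 = 0b00100100.
P'[2]: 0b01001111 ⊕ 0b00001100 ⊕ 0b01111101 = 0b00111110.
P'[3]: 0b11000000 ⊕ 0b11000010 ⊕ 0b01010010 = 0b01010000.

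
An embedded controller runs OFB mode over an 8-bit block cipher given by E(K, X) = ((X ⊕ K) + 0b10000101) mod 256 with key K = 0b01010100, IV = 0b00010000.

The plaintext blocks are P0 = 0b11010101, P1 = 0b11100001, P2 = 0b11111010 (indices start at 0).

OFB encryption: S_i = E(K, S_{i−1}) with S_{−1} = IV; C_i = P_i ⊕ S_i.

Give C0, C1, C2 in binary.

C0 = 0b00011100, C1 = 0b11000011, C2 = 0b00000001

C0: S = E(K, 0b00010000) = 0b11001001; 0b11010101 ⊕ 0b11001001 = 0b00011100.
C1: S = E(K, 0b11001001) = 0b00100010; 0b11100001 ⊕ 0b00100010 = 0b11000011.
C2: S = E(K, 0b00100010) = 0b11111011; 0b11111010 ⊕ 0b11111011 = 0b00000001.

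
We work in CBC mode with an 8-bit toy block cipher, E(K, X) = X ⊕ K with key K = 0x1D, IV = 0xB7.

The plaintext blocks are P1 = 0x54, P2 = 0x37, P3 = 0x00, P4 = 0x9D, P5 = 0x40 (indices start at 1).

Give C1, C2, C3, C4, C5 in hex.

C1 = 0xFE, C2 = 0xD4, C3 = 0xC9, C4 = 0x49, C5 = 0x14

CBC encryption: C_i = E(K, P_i ⊕ C_{i−1}), with C_{0} = IV.
C1: P1 ⊕ 0xB7 = 0xE3; E(K, 0xE3) = 0xFE.
C2: P2 ⊕ 0xFE = 0xC9; E(K, 0xC9) = 0xD4.
C3: P3 ⊕ 0xD4 = 0xD4; E(K, 0xD4) = 0xC9.
C4: P4 ⊕ 0xC9 = 0x54; E(K, 0x54) = 0x49.
C5: P5 ⊕ 0x49 = 0x09; E(K, 0x09) = 0x14.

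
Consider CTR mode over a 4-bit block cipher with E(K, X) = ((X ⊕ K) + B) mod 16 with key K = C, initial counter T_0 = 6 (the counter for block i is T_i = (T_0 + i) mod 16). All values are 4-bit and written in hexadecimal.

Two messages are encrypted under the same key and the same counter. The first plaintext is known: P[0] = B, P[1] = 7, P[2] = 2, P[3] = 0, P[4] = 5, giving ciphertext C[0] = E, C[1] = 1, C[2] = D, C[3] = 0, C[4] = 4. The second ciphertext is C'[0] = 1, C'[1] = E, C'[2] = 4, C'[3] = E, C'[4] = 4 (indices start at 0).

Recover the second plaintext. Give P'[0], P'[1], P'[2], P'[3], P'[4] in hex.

In CTR with a reused counter, both messages share the same keystream S_i, so C_i ⊕ C'_i = P_i ⊕ P'_i and thus P'_i = P_i ⊕ C_i ⊕ C'_i.
P'[0]: B ⊕ E ⊕ 1 = 4.
P'[1]: 7 ⊕ 1 ⊕ E = 8.
P'[2]: 2 ⊕ D ⊕ 4 = B.
P'[3]: 0 ⊕ 0 ⊕ E = E.
P'[4]: 5 ⊕ 4 ⊕ 4 = 5.

P'[0] = 4, P'[1] = 8, P'[2] = B, P'[3] = E, P'[4] = 5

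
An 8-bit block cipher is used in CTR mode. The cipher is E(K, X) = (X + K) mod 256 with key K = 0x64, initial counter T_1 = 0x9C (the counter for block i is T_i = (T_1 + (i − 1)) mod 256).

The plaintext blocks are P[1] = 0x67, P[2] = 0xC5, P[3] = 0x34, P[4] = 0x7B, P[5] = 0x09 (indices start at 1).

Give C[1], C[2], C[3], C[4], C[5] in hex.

C[1] = 0x67, C[2] = 0xC4, C[3] = 0x36, C[4] = 0x78, C[5] = 0x0D

CTR encryption: S_i = E(K, T_i) where T_i is the counter for block i; C_i = P_i ⊕ S_i.
C[1]: T = 0x9C, S = E(K, T) = 0x00; 0x67 ⊕ 0x00 = 0x67.
C[2]: T = 0x9D, S = E(K, T) = 0x01; 0xC5 ⊕ 0x01 = 0xC4.
C[3]: T = 0x9E, S = E(K, T) = 0x02; 0x34 ⊕ 0x02 = 0x36.
C[4]: T = 0x9F, S = E(K, T) = 0x03; 0x7B ⊕ 0x03 = 0x78.
C[5]: T = 0xA0, S = E(K, T) = 0x04; 0x09 ⊕ 0x04 = 0x0D.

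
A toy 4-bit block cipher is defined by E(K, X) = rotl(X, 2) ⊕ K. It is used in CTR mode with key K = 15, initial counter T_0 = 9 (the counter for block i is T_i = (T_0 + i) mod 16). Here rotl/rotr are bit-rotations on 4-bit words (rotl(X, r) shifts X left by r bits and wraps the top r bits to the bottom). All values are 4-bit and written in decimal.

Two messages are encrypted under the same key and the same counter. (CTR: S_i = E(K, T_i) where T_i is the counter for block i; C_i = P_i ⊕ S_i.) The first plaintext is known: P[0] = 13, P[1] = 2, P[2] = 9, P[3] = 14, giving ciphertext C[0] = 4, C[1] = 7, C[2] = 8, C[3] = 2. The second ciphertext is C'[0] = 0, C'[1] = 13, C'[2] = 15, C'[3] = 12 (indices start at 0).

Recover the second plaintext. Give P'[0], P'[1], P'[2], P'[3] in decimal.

P'[0] = 9, P'[1] = 8, P'[2] = 14, P'[3] = 0

In CTR with a reused counter, both messages share the same keystream S_i, so C_i ⊕ C'_i = P_i ⊕ P'_i and thus P'_i = P_i ⊕ C_i ⊕ C'_i.
P'[0]: 13 ⊕ 4 ⊕ 0 = 9.
P'[1]: 2 ⊕ 7 ⊕ 13 = 8.
P'[2]: 9 ⊕ 8 ⊕ 15 = 14.
P'[3]: 14 ⊕ 2 ⊕ 12 = 0.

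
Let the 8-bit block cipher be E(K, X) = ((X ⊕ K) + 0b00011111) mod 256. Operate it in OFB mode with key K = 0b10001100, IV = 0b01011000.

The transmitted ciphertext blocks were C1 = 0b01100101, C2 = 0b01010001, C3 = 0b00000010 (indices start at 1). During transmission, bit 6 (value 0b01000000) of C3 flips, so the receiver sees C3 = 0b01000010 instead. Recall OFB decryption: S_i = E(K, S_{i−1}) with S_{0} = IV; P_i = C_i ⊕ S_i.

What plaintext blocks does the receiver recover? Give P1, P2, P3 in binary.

Only C3 changed, to 0b01000010. In OFB, a change in C_i flips the same bit in P_i only; the keystream is unaffected. Decrypting the received ciphertext:
P1: S = E(K, 0b01011000) = 0b11110011; 0b01100101 ⊕ 0b11110011 = 0b10010110.
P2: S = E(K, 0b11110011) = 0b10011110; 0b01010001 ⊕ 0b10011110 = 0b11001111.
P3: S = E(K, 0b10011110) = 0b00110001; 0b01000010 ⊕ 0b00110001 = 0b01110011.
Blocks that differ from the original plaintext: P3.

P1 = 0b10010110, P2 = 0b11001111, P3 = 0b01110011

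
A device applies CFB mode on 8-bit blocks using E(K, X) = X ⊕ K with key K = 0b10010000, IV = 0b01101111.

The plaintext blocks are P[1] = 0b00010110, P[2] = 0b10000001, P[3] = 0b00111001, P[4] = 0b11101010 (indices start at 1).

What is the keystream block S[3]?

CFB encryption: C_i = P_i ⊕ E(K, C_{i−1}), with C_{0} = IV.
C[1]: E(K, 0b01101111) = 0b11111111; 0b00010110 ⊕ 0b11111111 = 0b11101001.
C[2]: E(K, 0b11101001) = 0b01111001; 0b10000001 ⊕ 0b01111001 = 0b11111000.
C[3]: E(K, 0b11111000) = 0b01101000; 0b00111001 ⊕ 0b01101000 = 0b01010001.
So S[3] = 0b01101000.

0b01101000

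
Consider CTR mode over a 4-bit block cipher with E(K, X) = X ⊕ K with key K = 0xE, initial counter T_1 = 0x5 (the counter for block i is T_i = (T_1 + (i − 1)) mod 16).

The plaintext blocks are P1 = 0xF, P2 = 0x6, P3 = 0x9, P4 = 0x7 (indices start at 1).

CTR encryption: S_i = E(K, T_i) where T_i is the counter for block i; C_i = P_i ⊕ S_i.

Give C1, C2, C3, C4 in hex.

C1 = 0x4, C2 = 0xE, C3 = 0x0, C4 = 0x1

C1: T = 0x5, S = E(K, T) = 0xB; 0xF ⊕ 0xB = 0x4.
C2: T = 0x6, S = E(K, T) = 0x8; 0x6 ⊕ 0x8 = 0xE.
C3: T = 0x7, S = E(K, T) = 0x9; 0x9 ⊕ 0x9 = 0x0.
C4: T = 0x8, S = E(K, T) = 0x6; 0x7 ⊕ 0x6 = 0x1.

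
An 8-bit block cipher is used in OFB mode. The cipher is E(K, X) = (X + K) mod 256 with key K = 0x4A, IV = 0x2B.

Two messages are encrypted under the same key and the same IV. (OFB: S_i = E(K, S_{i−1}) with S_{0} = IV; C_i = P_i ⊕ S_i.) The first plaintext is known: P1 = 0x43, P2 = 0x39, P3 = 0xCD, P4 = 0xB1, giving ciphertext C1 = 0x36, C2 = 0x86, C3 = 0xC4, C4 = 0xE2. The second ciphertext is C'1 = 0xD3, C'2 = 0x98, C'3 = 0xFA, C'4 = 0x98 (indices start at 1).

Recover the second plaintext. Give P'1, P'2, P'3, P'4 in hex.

P'1 = 0xA6, P'2 = 0x27, P'3 = 0xF3, P'4 = 0xCB

In OFB with a reused IV, both messages share the same keystream S_i, so C_i ⊕ C'_i = P_i ⊕ P'_i and thus P'_i = P_i ⊕ C_i ⊕ C'_i.
P'1: 0x43 ⊕ 0x36 ⊕ 0xD3 = 0xA6.
P'2: 0x39 ⊕ 0x86 ⊕ 0x98 = 0x27.
P'3: 0xCD ⊕ 0xC4 ⊕ 0xFA = 0xF3.
P'4: 0xB1 ⊕ 0xE2 ⊕ 0x98 = 0xCB.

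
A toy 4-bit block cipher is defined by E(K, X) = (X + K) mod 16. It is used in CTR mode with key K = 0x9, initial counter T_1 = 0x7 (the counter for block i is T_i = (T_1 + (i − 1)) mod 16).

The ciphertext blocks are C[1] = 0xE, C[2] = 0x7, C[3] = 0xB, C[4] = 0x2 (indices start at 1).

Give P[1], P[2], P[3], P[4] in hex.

P[1] = 0xE, P[2] = 0x6, P[3] = 0x9, P[4] = 0x1

CTR decryption: S_i = E(K, T_i) where T_i is the counter for block i; P_i = C_i ⊕ S_i.
P[1]: T = 0x7, S = E(K, T) = 0x0; 0xE ⊕ 0x0 = 0xE.
P[2]: T = 0x8, S = E(K, T) = 0x1; 0x7 ⊕ 0x1 = 0x6.
P[3]: T = 0x9, S = E(K, T) = 0x2; 0xB ⊕ 0x2 = 0x9.
P[4]: T = 0xA, S = E(K, T) = 0x3; 0x2 ⊕ 0x3 = 0x1.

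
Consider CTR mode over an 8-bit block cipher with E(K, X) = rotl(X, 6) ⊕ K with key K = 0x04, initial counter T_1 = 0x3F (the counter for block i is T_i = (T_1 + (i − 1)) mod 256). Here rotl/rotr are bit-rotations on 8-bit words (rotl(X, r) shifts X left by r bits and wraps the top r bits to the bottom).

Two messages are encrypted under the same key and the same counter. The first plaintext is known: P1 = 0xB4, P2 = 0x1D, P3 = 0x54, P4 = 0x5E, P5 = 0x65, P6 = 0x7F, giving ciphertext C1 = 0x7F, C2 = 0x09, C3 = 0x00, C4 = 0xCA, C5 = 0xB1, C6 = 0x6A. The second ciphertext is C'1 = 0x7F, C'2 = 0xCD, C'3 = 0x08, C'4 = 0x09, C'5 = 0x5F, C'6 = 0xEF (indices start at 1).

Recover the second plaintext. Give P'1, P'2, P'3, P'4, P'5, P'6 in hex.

In CTR with a reused counter, both messages share the same keystream S_i, so C_i ⊕ C'_i = P_i ⊕ P'_i and thus P'_i = P_i ⊕ C_i ⊕ C'_i.
P'1: 0xB4 ⊕ 0x7F ⊕ 0x7F = 0xB4.
P'2: 0x1D ⊕ 0x09 ⊕ 0xCD = 0xD9.
P'3: 0x54 ⊕ 0x00 ⊕ 0x08 = 0x5C.
P'4: 0x5E ⊕ 0xCA ⊕ 0x09 = 0x9D.
P'5: 0x65 ⊕ 0xB1 ⊕ 0x5F = 0x8B.
P'6: 0x7F ⊕ 0x6A ⊕ 0xEF = 0xFA.

P'1 = 0xB4, P'2 = 0xD9, P'3 = 0x5C, P'4 = 0x9D, P'5 = 0x8B, P'6 = 0xFA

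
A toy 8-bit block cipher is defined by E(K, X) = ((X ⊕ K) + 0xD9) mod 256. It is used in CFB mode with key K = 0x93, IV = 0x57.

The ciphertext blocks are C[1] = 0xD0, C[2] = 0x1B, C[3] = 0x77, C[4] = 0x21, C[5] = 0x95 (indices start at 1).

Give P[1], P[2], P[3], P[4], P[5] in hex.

P[1] = 0x4D, P[2] = 0x07, P[3] = 0x16, P[4] = 0x9C, P[5] = 0x1E

CFB decryption: P_i = C_i ⊕ E(K, C_{i−1}), with C_{0} = IV.
P[1]: E(K, 0x57) = 0x9D; 0xD0 ⊕ 0x9D = 0x4D.
P[2]: E(K, 0xD0) = 0x1C; 0x1B ⊕ 0x1C = 0x07.
P[3]: E(K, 0x1B) = 0x61; 0x77 ⊕ 0x61 = 0x16.
P[4]: E(K, 0x77) = 0xBD; 0x21 ⊕ 0xBD = 0x9C.
P[5]: E(K, 0x21) = 0x8B; 0x95 ⊕ 0x8B = 0x1E.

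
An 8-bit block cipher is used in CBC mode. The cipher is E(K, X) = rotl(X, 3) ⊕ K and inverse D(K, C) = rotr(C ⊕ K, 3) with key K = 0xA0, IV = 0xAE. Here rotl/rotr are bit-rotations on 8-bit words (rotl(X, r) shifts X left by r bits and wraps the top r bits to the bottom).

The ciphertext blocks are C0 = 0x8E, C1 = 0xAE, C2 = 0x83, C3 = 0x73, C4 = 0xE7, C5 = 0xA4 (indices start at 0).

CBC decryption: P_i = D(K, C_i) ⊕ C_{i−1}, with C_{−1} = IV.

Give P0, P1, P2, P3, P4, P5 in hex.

P0 = 0x6B, P1 = 0x4F, P2 = 0xCA, P3 = 0xF9, P4 = 0x9B, P5 = 0x67

P0: D(K, 0x8E) = 0xC5; 0xC5 ⊕ 0xAE = 0x6B.
P1: D(K, 0xAE) = 0xC1; 0xC1 ⊕ 0x8E = 0x4F.
P2: D(K, 0x83) = 0x64; 0x64 ⊕ 0xAE = 0xCA.
P3: D(K, 0x73) = 0x7A; 0x7A ⊕ 0x83 = 0xF9.
P4: D(K, 0xE7) = 0xE8; 0xE8 ⊕ 0x73 = 0x9B.
P5: D(K, 0xA4) = 0x80; 0x80 ⊕ 0xE7 = 0x67.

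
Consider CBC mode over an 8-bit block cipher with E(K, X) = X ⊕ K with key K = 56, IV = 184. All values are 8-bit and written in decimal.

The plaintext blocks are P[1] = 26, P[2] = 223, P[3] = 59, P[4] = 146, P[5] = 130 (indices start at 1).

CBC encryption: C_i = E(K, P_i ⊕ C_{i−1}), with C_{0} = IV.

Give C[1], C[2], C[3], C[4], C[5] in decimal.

C[1] = 154, C[2] = 125, C[3] = 126, C[4] = 212, C[5] = 110

C[1]: P[1] ⊕ 184 = 162; E(K, 162) = 154.
C[2]: P[2] ⊕ 154 = 69; E(K, 69) = 125.
C[3]: P[3] ⊕ 125 = 70; E(K, 70) = 126.
C[4]: P[4] ⊕ 126 = 236; E(K, 236) = 212.
C[5]: P[5] ⊕ 212 = 86; E(K, 86) = 110.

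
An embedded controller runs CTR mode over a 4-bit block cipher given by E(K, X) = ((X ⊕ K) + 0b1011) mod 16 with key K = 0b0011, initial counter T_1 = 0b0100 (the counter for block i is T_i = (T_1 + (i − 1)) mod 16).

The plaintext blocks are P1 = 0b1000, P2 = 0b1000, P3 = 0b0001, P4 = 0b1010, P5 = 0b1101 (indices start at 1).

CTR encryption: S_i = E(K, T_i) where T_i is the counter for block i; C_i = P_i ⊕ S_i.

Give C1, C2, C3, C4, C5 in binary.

C1 = 0b1010, C2 = 0b1001, C3 = 0b0001, C4 = 0b0101, C5 = 0b1011

C1: T = 0b0100, S = E(K, T) = 0b0010; 0b1000 ⊕ 0b0010 = 0b1010.
C2: T = 0b0101, S = E(K, T) = 0b0001; 0b1000 ⊕ 0b0001 = 0b1001.
C3: T = 0b0110, S = E(K, T) = 0b0000; 0b0001 ⊕ 0b0000 = 0b0001.
C4: T = 0b0111, S = E(K, T) = 0b1111; 0b1010 ⊕ 0b1111 = 0b0101.
C5: T = 0b1000, S = E(K, T) = 0b0110; 0b1101 ⊕ 0b0110 = 0b1011.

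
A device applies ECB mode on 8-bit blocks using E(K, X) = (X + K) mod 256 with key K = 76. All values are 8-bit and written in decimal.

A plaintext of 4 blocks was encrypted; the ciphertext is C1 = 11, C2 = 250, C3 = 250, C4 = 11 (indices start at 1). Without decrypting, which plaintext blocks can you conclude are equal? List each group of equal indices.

ECB encrypts each block independently with the same key, so equal ciphertext blocks imply equal plaintext blocks.
C1 = C4 = 11, so P1 = P4.
C2 = C3 = 250, so P2 = P3.

P1 = P4; P2 = P3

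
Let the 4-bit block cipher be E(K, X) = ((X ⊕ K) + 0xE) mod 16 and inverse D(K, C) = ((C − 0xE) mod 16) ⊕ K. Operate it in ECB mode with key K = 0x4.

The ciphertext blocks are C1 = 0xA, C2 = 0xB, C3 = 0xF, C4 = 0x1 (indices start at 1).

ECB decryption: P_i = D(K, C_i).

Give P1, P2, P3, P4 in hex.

P1 = 0x8, P2 = 0x9, P3 = 0x5, P4 = 0x7

P1: D(K, 0xA) = 0x8.
P2: D(K, 0xB) = 0x9.
P3: D(K, 0xF) = 0x5.
P4: D(K, 0x1) = 0x7.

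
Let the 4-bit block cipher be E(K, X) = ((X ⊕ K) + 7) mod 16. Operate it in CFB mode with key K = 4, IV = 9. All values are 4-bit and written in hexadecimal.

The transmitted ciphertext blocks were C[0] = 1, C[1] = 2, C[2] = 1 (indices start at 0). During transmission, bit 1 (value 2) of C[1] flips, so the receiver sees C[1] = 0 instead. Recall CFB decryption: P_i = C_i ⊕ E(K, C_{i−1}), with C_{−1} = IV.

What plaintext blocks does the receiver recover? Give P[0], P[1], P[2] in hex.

P[0] = 5, P[1] = C, P[2] = A

Only C[1] changed, to 0. In CFB, a change in C_i flips the same bit in P_i and garbles P_{i+1}. Decrypting the received ciphertext:
P[0]: E(K, 9) = 4; 1 ⊕ 4 = 5.
P[1]: E(K, 1) = C; 0 ⊕ C = C.
P[2]: E(K, 0) = B; 1 ⊕ B = A.
Blocks that differ from the original plaintext: P[1], P[2].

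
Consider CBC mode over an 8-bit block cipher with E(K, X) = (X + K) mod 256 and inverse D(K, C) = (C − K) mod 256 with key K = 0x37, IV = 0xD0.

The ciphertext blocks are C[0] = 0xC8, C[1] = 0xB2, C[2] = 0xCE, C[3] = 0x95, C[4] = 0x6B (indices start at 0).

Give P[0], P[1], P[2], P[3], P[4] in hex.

P[0] = 0x41, P[1] = 0xB3, P[2] = 0x25, P[3] = 0x90, P[4] = 0xA1

CBC decryption: P_i = D(K, C_i) ⊕ C_{i−1}, with C_{−1} = IV.
P[0]: D(K, 0xC8) = 0x91; 0x91 ⊕ 0xD0 = 0x41.
P[1]: D(K, 0xB2) = 0x7B; 0x7B ⊕ 0xC8 = 0xB3.
P[2]: D(K, 0xCE) = 0x97; 0x97 ⊕ 0xB2 = 0x25.
P[3]: D(K, 0x95) = 0x5E; 0x5E ⊕ 0xCE = 0x90.
P[4]: D(K, 0x6B) = 0x34; 0x34 ⊕ 0x95 = 0xA1.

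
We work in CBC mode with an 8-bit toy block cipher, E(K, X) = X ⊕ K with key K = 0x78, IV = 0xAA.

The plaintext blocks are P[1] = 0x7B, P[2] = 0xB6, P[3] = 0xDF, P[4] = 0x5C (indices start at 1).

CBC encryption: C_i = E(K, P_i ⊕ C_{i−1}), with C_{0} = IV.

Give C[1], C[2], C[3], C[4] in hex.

C[1] = 0xA9, C[2] = 0x67, C[3] = 0xC0, C[4] = 0xE4

C[1]: P[1] ⊕ 0xAA = 0xD1; E(K, 0xD1) = 0xA9.
C[2]: P[2] ⊕ 0xA9 = 0x1F; E(K, 0x1F) = 0x67.
C[3]: P[3] ⊕ 0x67 = 0xB8; E(K, 0xB8) = 0xC0.
C[4]: P[4] ⊕ 0xC0 = 0x9C; E(K, 0x9C) = 0xE4.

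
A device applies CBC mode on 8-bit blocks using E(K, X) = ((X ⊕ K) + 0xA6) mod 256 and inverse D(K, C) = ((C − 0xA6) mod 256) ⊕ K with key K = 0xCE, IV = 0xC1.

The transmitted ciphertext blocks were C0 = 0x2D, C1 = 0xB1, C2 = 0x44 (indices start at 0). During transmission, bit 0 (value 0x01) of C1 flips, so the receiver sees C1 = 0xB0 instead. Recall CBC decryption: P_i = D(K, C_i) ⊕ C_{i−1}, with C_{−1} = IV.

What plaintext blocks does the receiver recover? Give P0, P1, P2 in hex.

Only C1 changed, to 0xB0. In CBC, a change in C_i garbles P_i and flips the same bit in P_{i+1}. Decrypting the received ciphertext:
P0: D(K, 0x2D) = 0x49; 0x49 ⊕ 0xC1 = 0x88.
P1: D(K, 0xB0) = 0xC4; 0xC4 ⊕ 0x2D = 0xE9.
P2: D(K, 0x44) = 0x50; 0x50 ⊕ 0xB0 = 0xE0.
Blocks that differ from the original plaintext: P1, P2.

P0 = 0x88, P1 = 0xE9, P2 = 0xE0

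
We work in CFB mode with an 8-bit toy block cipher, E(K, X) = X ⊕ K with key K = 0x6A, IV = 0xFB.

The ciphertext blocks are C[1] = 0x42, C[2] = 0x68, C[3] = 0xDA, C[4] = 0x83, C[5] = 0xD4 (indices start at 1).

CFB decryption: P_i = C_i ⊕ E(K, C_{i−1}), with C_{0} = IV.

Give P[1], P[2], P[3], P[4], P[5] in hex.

P[1]: E(K, 0xFB) = 0x91; 0x42 ⊕ 0x91 = 0xD3.
P[2]: E(K, 0x42) = 0x28; 0x68 ⊕ 0x28 = 0x40.
P[3]: E(K, 0x68) = 0x02; 0xDA ⊕ 0x02 = 0xD8.
P[4]: E(K, 0xDA) = 0xB0; 0x83 ⊕ 0xB0 = 0x33.
P[5]: E(K, 0x83) = 0xE9; 0xD4 ⊕ 0xE9 = 0x3D.

P[1] = 0xD3, P[2] = 0x40, P[3] = 0xD8, P[4] = 0x33, P[5] = 0x3D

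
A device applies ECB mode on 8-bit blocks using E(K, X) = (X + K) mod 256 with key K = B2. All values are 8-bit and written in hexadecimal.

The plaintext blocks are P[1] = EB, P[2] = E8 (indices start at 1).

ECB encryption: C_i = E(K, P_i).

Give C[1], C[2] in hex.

C[1] = 9D, C[2] = 9A

C[1]: E(K, EB) = 9D.
C[2]: E(K, E8) = 9A.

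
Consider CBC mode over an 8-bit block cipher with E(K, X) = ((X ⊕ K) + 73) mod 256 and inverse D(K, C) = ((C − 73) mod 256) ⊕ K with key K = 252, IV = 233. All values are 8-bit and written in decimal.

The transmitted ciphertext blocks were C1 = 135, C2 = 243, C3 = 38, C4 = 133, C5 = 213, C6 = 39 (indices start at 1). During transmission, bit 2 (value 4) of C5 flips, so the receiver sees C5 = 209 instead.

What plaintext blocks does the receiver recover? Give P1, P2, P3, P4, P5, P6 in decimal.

P1 = 43, P2 = 209, P3 = 210, P4 = 230, P5 = 241, P6 = 243

CBC decryption: P_i = D(K, C_i) ⊕ C_{i−1}, with C_{0} = IV.
Only C5 changed, to 209. In CBC, a change in C_i garbles P_i and flips the same bit in P_{i+1}. Decrypting the received ciphertext:
P1: D(K, 135) = 194; 194 ⊕ 233 = 43.
P2: D(K, 243) = 86; 86 ⊕ 135 = 209.
P3: D(K, 38) = 33; 33 ⊕ 243 = 210.
P4: D(K, 133) = 192; 192 ⊕ 38 = 230.
P5: D(K, 209) = 116; 116 ⊕ 133 = 241.
P6: D(K, 39) = 34; 34 ⊕ 209 = 243.
Blocks that differ from the original plaintext: P5, P6.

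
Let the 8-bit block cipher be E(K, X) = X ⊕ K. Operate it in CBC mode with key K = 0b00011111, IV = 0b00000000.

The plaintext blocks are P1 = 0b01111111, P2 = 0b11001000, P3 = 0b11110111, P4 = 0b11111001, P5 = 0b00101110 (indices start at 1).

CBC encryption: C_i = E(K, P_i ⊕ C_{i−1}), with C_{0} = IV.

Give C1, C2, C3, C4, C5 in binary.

C1 = 0b01100000, C2 = 0b10110111, C3 = 0b01011111, C4 = 0b10111001, C5 = 0b10001000

C1: P1 ⊕ 0b00000000 = 0b01111111; E(K, 0b01111111) = 0b01100000.
C2: P2 ⊕ 0b01100000 = 0b10101000; E(K, 0b10101000) = 0b10110111.
C3: P3 ⊕ 0b10110111 = 0b01000000; E(K, 0b01000000) = 0b01011111.
C4: P4 ⊕ 0b01011111 = 0b10100110; E(K, 0b10100110) = 0b10111001.
C5: P5 ⊕ 0b10111001 = 0b10010111; E(K, 0b10010111) = 0b10001000.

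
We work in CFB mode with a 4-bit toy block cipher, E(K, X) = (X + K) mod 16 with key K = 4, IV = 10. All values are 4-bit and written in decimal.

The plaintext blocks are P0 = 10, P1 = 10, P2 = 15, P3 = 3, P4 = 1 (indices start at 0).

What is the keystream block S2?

6

CFB encryption: C_i = P_i ⊕ E(K, C_{i−1}), with C_{−1} = IV.
C0: E(K, 10) = 14; 10 ⊕ 14 = 4.
C1: E(K, 4) = 8; 10 ⊕ 8 = 2.
C2: E(K, 2) = 6; 15 ⊕ 6 = 9.
So S2 = 6.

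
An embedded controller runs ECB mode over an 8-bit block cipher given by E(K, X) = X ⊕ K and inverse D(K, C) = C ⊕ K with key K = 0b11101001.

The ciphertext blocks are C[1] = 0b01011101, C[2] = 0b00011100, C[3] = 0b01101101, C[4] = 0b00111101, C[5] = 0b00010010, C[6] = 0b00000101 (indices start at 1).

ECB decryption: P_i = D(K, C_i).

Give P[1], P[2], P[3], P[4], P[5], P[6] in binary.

P[1] = 0b10110100, P[2] = 0b11110101, P[3] = 0b10000100, P[4] = 0b11010100, P[5] = 0b11111011, P[6] = 0b11101100

P[1]: D(K, 0b01011101) = 0b10110100.
P[2]: D(K, 0b00011100) = 0b11110101.
P[3]: D(K, 0b01101101) = 0b10000100.
P[4]: D(K, 0b00111101) = 0b11010100.
P[5]: D(K, 0b00010010) = 0b11111011.
P[6]: D(K, 0b00000101) = 0b11101100.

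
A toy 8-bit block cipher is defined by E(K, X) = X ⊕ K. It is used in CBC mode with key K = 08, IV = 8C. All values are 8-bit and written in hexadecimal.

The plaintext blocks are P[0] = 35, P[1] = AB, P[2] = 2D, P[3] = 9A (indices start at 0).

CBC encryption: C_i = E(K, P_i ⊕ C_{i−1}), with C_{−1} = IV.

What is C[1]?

C[0]: P[0] ⊕ 8C = B9; E(K, B9) = B1.
C[1]: P[1] ⊕ B1 = 1A; E(K, 1A) = 12.

C[1] = 12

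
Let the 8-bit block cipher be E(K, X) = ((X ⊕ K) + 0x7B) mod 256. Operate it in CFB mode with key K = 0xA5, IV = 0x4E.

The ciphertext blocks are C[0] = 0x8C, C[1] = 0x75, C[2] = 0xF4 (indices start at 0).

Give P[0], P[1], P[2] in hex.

P[0] = 0xEA, P[1] = 0xD1, P[2] = 0xBF

CFB decryption: P_i = C_i ⊕ E(K, C_{i−1}), with C_{−1} = IV.
P[0]: E(K, 0x4E) = 0x66; 0x8C ⊕ 0x66 = 0xEA.
P[1]: E(K, 0x8C) = 0xA4; 0x75 ⊕ 0xA4 = 0xD1.
P[2]: E(K, 0x75) = 0x4B; 0xF4 ⊕ 0x4B = 0xBF.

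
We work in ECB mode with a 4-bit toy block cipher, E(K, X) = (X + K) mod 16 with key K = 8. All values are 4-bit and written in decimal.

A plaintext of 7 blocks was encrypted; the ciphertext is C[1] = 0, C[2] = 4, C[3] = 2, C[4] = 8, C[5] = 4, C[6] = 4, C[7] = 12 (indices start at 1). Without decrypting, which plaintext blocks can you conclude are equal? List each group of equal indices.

ECB encrypts each block independently with the same key, so equal ciphertext blocks imply equal plaintext blocks.
C[2] = C[5] = C[6] = 4, so P[2] = P[5] = P[6].

P[2] = P[5] = P[6]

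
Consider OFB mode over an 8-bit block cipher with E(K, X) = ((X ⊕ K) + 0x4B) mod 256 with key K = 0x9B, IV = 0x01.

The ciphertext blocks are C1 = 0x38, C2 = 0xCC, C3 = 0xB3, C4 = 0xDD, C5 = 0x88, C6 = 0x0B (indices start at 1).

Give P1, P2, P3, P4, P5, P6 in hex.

P1 = 0xDD, P2 = 0x05, P3 = 0x2E, P4 = 0x8C, P5 = 0x9D, P6 = 0xD2

OFB decryption: S_i = E(K, S_{i−1}) with S_{0} = IV; P_i = C_i ⊕ S_i.
P1: S = E(K, 0x01) = 0xE5; 0x38 ⊕ 0xE5 = 0xDD.
P2: S = E(K, 0xE5) = 0xC9; 0xCC ⊕ 0xC9 = 0x05.
P3: S = E(K, 0xC9) = 0x9D; 0xB3 ⊕ 0x9D = 0x2E.
P4: S = E(K, 0x9D) = 0x51; 0xDD ⊕ 0x51 = 0x8C.
P5: S = E(K, 0x51) = 0x15; 0x88 ⊕ 0x15 = 0x9D.
P6: S = E(K, 0x15) = 0xD9; 0x0B ⊕ 0xD9 = 0xD2.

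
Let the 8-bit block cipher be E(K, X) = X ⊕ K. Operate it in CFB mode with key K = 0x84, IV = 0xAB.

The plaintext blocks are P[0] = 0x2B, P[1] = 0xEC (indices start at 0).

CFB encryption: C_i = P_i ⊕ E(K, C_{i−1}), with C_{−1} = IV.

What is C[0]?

C[0]: E(K, 0xAB) = 0x2F; 0x2B ⊕ 0x2F = 0x04.

C[0] = 0x04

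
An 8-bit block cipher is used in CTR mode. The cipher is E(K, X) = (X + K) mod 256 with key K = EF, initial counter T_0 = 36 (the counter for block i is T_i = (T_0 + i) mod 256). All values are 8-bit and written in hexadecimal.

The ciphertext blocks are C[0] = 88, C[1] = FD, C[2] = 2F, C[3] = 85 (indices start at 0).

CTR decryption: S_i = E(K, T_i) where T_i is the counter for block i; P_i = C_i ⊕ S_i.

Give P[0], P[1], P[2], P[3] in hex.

P[0]: T = 36, S = E(K, T) = 25; 88 ⊕ 25 = AD.
P[1]: T = 37, S = E(K, T) = 26; FD ⊕ 26 = DB.
P[2]: T = 38, S = E(K, T) = 27; 2F ⊕ 27 = 08.
P[3]: T = 39, S = E(K, T) = 28; 85 ⊕ 28 = AD.

P[0] = AD, P[1] = DB, P[2] = 08, P[3] = AD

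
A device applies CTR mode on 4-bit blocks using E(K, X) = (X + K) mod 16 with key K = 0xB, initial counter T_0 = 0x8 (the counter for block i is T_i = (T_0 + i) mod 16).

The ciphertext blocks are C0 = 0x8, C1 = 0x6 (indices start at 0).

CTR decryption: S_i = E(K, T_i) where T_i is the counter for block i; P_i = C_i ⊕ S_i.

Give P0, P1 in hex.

P0: T = 0x8, S = E(K, T) = 0x3; 0x8 ⊕ 0x3 = 0xB.
P1: T = 0x9, S = E(K, T) = 0x4; 0x6 ⊕ 0x4 = 0x2.

P0 = 0xB, P1 = 0x2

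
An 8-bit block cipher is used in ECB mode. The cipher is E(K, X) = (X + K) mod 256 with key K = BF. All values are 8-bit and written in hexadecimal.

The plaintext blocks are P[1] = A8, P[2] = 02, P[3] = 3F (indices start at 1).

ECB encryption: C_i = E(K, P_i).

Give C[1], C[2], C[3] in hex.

C[1]: E(K, A8) = 67.
C[2]: E(K, 02) = C1.
C[3]: E(K, 3F) = FE.

C[1] = 67, C[2] = C1, C[3] = FE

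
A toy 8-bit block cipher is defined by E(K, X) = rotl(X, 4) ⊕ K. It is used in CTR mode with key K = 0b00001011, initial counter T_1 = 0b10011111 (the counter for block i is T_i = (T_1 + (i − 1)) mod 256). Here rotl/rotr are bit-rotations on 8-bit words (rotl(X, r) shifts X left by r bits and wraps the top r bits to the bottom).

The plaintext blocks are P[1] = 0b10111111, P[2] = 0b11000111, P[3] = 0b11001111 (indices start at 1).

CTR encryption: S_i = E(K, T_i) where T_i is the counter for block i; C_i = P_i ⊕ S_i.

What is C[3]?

C[3] = 0b11011110

C[1]: T = 0b10011111, S = E(K, T) = 0b11110010; 0b10111111 ⊕ 0b11110010 = 0b01001101.
C[2]: T = 0b10100000, S = E(K, T) = 0b00000001; 0b11000111 ⊕ 0b00000001 = 0b11000110.
C[3]: T = 0b10100001, S = E(K, T) = 0b00010001; 0b11001111 ⊕ 0b00010001 = 0b11011110.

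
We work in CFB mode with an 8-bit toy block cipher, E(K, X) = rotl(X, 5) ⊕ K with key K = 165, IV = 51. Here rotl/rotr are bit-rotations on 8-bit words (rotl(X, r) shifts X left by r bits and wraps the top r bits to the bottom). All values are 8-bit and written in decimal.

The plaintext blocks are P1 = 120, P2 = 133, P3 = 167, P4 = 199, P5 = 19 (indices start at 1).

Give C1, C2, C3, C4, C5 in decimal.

CFB encryption: C_i = P_i ⊕ E(K, C_{i−1}), with C_{0} = IV.
C1: E(K, 51) = 195; 120 ⊕ 195 = 187.
C2: E(K, 187) = 210; 133 ⊕ 210 = 87.
C3: E(K, 87) = 79; 167 ⊕ 79 = 232.
C4: E(K, 232) = 184; 199 ⊕ 184 = 127.
C5: E(K, 127) = 74; 19 ⊕ 74 = 89.

C1 = 187, C2 = 87, C3 = 232, C4 = 127, C5 = 89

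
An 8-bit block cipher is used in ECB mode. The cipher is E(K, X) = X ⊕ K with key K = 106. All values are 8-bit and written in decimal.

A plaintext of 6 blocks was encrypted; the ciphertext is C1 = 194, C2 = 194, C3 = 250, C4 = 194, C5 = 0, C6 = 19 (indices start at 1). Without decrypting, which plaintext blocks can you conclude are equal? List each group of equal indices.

P1 = P2 = P4

ECB encrypts each block independently with the same key, so equal ciphertext blocks imply equal plaintext blocks.
C1 = C2 = C4 = 194, so P1 = P2 = P4.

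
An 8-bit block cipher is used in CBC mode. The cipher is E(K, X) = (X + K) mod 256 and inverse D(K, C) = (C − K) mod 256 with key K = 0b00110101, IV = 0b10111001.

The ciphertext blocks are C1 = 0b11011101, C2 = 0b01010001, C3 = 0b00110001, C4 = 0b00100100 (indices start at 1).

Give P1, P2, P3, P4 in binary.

P1 = 0b00010001, P2 = 0b11000001, P3 = 0b10101101, P4 = 0b11011110

CBC decryption: P_i = D(K, C_i) ⊕ C_{i−1}, with C_{0} = IV.
P1: D(K, 0b11011101) = 0b10101000; 0b10101000 ⊕ 0b10111001 = 0b00010001.
P2: D(K, 0b01010001) = 0b00011100; 0b00011100 ⊕ 0b11011101 = 0b11000001.
P3: D(K, 0b00110001) = 0b11111100; 0b11111100 ⊕ 0b01010001 = 0b10101101.
P4: D(K, 0b00100100) = 0b11101111; 0b11101111 ⊕ 0b00110001 = 0b11011110.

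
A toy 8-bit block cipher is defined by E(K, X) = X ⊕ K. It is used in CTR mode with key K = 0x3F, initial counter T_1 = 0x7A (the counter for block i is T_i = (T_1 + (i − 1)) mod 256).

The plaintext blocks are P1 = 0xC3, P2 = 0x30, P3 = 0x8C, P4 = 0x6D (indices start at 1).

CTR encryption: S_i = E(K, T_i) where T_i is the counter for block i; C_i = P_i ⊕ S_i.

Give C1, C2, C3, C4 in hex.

C1: T = 0x7A, S = E(K, T) = 0x45; 0xC3 ⊕ 0x45 = 0x86.
C2: T = 0x7B, S = E(K, T) = 0x44; 0x30 ⊕ 0x44 = 0x74.
C3: T = 0x7C, S = E(K, T) = 0x43; 0x8C ⊕ 0x43 = 0xCF.
C4: T = 0x7D, S = E(K, T) = 0x42; 0x6D ⊕ 0x42 = 0x2F.

C1 = 0x86, C2 = 0x74, C3 = 0xCF, C4 = 0x2F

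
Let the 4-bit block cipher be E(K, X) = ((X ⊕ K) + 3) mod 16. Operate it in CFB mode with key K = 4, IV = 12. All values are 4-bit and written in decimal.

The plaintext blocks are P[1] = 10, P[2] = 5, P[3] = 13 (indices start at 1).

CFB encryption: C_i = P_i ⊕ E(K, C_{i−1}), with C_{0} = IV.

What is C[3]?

C[1]: E(K, 12) = 11; 10 ⊕ 11 = 1.
C[2]: E(K, 1) = 8; 5 ⊕ 8 = 13.
C[3]: E(K, 13) = 12; 13 ⊕ 12 = 1.

C[3] = 1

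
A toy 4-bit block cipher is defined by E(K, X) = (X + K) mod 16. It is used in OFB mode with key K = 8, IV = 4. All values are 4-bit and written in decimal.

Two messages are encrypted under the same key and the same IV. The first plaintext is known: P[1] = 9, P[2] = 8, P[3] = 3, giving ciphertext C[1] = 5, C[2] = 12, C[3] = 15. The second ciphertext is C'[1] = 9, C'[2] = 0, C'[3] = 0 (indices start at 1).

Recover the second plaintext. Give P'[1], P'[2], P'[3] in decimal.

In OFB with a reused IV, both messages share the same keystream S_i, so C_i ⊕ C'_i = P_i ⊕ P'_i and thus P'_i = P_i ⊕ C_i ⊕ C'_i.
P'[1]: 9 ⊕ 5 ⊕ 9 = 5.
P'[2]: 8 ⊕ 12 ⊕ 0 = 4.
P'[3]: 3 ⊕ 15 ⊕ 0 = 12.

P'[1] = 5, P'[2] = 4, P'[3] = 12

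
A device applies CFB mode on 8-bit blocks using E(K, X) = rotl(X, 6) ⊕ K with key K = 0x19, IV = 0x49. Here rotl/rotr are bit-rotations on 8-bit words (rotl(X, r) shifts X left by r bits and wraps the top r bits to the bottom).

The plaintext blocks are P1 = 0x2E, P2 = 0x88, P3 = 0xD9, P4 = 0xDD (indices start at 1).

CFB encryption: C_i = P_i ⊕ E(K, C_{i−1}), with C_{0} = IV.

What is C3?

C1: E(K, 0x49) = 0x4B; 0x2E ⊕ 0x4B = 0x65.
C2: E(K, 0x65) = 0x40; 0x88 ⊕ 0x40 = 0xC8.
C3: E(K, 0xC8) = 0x2B; 0xD9 ⊕ 0x2B = 0xF2.

C3 = 0xF2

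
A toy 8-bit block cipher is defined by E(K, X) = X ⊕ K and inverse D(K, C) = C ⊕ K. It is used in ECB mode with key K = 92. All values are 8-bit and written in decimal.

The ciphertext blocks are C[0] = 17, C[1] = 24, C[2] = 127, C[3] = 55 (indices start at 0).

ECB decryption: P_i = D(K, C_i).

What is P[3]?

P[3]: D(K, 55) = 107.

P[3] = 107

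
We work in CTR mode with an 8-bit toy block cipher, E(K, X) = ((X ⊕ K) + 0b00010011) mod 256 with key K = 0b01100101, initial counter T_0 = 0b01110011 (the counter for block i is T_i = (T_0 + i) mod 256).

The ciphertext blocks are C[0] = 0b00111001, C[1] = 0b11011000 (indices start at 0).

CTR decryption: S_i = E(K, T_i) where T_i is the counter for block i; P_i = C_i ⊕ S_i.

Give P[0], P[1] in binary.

P[0] = 0b00010000, P[1] = 0b11111100

P[0]: T = 0b01110011, S = E(K, T) = 0b00101001; 0b00111001 ⊕ 0b00101001 = 0b00010000.
P[1]: T = 0b01110100, S = E(K, T) = 0b00100100; 0b11011000 ⊕ 0b00100100 = 0b11111100.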